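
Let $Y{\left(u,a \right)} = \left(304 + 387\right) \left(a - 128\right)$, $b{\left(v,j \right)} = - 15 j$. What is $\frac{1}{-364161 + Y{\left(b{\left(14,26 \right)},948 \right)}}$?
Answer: $\frac{1}{202459} \approx 4.9393 \cdot 10^{-6}$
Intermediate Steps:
$Y{\left(u,a \right)} = -88448 + 691 a$ ($Y{\left(u,a \right)} = 691 \left(-128 + a\right) = -88448 + 691 a$)
$\frac{1}{-364161 + Y{\left(b{\left(14,26 \right)},948 \right)}} = \frac{1}{-364161 + \left(-88448 + 691 \cdot 948\right)} = \frac{1}{-364161 + \left(-88448 + 655068\right)} = \frac{1}{-364161 + 566620} = \frac{1}{202459}$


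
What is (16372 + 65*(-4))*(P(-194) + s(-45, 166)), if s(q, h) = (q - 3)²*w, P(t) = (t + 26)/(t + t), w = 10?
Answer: 36009063264/97 ≈ 3.7123e+8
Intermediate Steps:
P(t) = (26 + t)/(2*t) (P(t) = (26 + t)/((2*t)) = (26 + t)*(1/(2*t)) = (26 + t)/(2*t))
s(q, h) = 10*(-3 + q)² (s(q, h) = (q - 3)²*10 = (-3 + q)²*10 = 10*(-3 + q)²)
(16372 + 65*(-4))*(P(-194) + s(-45, 166)) = (16372 + 65*(-4))*((½)*(26 - 194)/(-194) + 10*(-3 - 45)²) = (16372 - 260)*((½)*(-1/194)*(-168) + 10*(-48)²) = 16112*(42/97 + 10*2304) = 16112*(42/97 + 23040) = 16112*(2234922/97) = 36009063264/97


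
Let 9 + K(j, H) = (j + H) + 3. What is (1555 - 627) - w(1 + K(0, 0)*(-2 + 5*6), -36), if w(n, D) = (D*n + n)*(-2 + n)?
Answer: 988733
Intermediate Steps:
K(j, H) = -6 + H + j (K(j, H) = -9 + ((j + H) + 3) = -9 + ((H + j) + 3) = -9 + (3 + H + j) = -6 + H + j)
w(n, D) = (-2 + n)*(n + D*n) (w(n, D) = (n + D*n)*(-2 + n) = (-2 + n)*(n + D*n))
(1555 - 627) - w(1 + K(0, 0)*(-2 + 5*6), -36) = (1555 - 627) - (1 + (-6 + 0 + 0)*(-2 + 5*6))*(-2 + (1 + (-6 + 0 + 0)*(-2 + 5*6)) - 2*(-36) - 36*(1 + (-6 + 0 + 0)*(-2 + 5*6))) = 928 - (1 - 6*(-2 + 30))*(-2 + (1 - 6*(-2 + 30)) + 72 - 36*(1 - 6*(-2 + 30))) = 928 - (1 - 6*28)*(-2 + (1 - 6*28) + 72 - 36*(1 - 6*28)) = 928 - (1 - 168)*(-2 + (1 - 168) + 72 - 36*(1 - 168)) = 928 - (-167)*(-2 - 167 + 72 - 36*(-167)) = 928 - (-167)*(-2 - 167 + 72 + 6012) = 928 - (-167)*5915 = 928 - 1*(-987805) = 928 + 987805 = 988733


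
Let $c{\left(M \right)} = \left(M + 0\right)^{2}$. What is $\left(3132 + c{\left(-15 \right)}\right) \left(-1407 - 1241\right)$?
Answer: $-8889336$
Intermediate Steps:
$c{\left(M \right)} = M^{2}$
$\left(3132 + c{\left(-15 \right)}\right) \left(-1407 - 1241\right) = \left(3132 + \left(-15\right)^{2}\right) \left(-1407 - 1241\right) = \left(3132 + 225\right) \left(-2648\right) = 3357 \left(-2648\right) = -8889336$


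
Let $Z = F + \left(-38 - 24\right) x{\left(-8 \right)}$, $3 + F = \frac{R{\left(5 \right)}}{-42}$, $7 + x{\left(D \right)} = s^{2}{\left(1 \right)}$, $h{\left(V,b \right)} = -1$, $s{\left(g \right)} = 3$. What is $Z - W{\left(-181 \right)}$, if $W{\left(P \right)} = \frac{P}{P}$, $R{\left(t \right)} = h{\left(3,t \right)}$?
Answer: $- \frac{5375}{42} \approx -127.98$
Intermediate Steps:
$R{\left(t \right)} = -1$
$x{\left(D \right)} = 2$ ($x{\left(D \right)} = -7 + 3^{2} = -7 + 9 = 2$)
$W{\left(P \right)} = 1$
$F = - \frac{125}{42}$ ($F = -3 - \frac{1}{-42} = -3 - - \frac{1}{42} = -3 + \frac{1}{42} = - \frac{125}{42} \approx -2.9762$)
$Z = - \frac{5333}{42}$ ($Z = - \frac{125}{42} + \left(-38 - 24\right) 2 = - \frac{125}{42} - 124 = - \frac{5333}{42} \approx -126.98$)
$Z - W{\left(-181 \right)} = - \frac{5333}{42} - 1 = - \frac{5375}{42}$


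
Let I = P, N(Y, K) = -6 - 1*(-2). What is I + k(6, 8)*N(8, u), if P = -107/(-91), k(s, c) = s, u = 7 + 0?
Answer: -2077/91 ≈ -22.824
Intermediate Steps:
u = 7
N(Y, K) = -4 (N(Y, K) = -6 + 2 = -4)
P = 107/91 (P = -107*(-1/91) = 107/91 ≈ 1.1758)
I = 107/91 ≈ 1.1758
I + k(6, 8)*N(8, u) = 107/91 + 6*(-4) = 107/91 - 24 = -2077/91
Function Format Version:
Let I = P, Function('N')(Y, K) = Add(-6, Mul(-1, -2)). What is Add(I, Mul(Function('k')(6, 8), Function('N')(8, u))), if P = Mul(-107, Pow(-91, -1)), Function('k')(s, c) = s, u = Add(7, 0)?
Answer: Rational(-2077, 91) ≈ -22.824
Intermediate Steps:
u = 7
Function('N')(Y, K) = -4 (Function('N')(Y, K) = Add(-6, 2) = -4)
P = Rational(107, 91) (P = Mul(-107, Rational(-1, 91)) = Rational(107, 91) ≈ 1.1758)
I = Rational(107, 91) ≈ 1.1758
Add(I, Mul(Function('k')(6, 8), Function('N')(8, u))) = Add(Rational(107, 91), Mul(6, -4)) = Add(Rational(107, 91), -24) = Rational(-2077, 91)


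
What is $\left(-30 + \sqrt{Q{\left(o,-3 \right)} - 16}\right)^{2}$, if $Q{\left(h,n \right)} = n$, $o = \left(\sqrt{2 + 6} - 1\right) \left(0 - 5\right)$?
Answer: $\left(30 - i \sqrt{19}\right)^{2} \approx 881.0 - 261.53 i$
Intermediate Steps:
$o = 5 - 10 \sqrt{2}$ ($o = \left(\sqrt{8} - 1\right) \left(-5\right) = \left(2 \sqrt{2} - 1\right) \left(-5\right) = \left(-1 + 2 \sqrt{2}\right) \left(-5\right) = 5 - 10 \sqrt{2} \approx -9.1421$)
$\left(-30 + \sqrt{Q{\left(o,-3 \right)} - 16}\right)^{2} = \left(-30 + \sqrt{-3 - 16}\right)^{2} = \left(-30 + \sqrt{-19}\right)^{2} = \left(-30 + i \sqrt{19}\right)^{2}$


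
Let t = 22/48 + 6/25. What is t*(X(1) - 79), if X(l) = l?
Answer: -5447/100 ≈ -54.470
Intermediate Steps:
t = 419/600 (t = 22*(1/48) + 6*(1/25) = 11/24 + 6/25 = 419/600 ≈ 0.69833)
t*(X(1) - 79) = 419*(1 - 79)/600 = (419/600)*(-78) = -5447/100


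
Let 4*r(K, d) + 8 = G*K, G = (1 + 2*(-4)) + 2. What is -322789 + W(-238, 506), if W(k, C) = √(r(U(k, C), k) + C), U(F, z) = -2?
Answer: -322789 + √2026/2 ≈ -3.2277e+5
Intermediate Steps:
G = -5 (G = (1 - 8) + 2 = -7 + 2 = -5)
r(K, d) = -2 - 5*K/4 (r(K, d) = -2 + (-5*K)/4 = -2 - 5*K/4)
W(k, C) = √(½ + C) (W(k, C) = √((-2 - 5/4*(-2)) + C) = √((-2 + 5/2) + C) = √(½ + C))
-322789 + W(-238, 506) = -322789 + √(2 + 4*506)/2 = -322789 + √(2 + 2024)/2 = -322789 + √2026/2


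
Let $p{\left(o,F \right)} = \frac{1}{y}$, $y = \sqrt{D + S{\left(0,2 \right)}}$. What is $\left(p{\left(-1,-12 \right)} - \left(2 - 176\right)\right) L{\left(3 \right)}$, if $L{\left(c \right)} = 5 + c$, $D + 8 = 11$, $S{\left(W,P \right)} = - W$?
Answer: $1392 + \frac{8 \sqrt{3}}{3} \approx 1396.6$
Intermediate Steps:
$D = 3$ ($D = -8 + 11 = 3$)
$y = \sqrt{3}$ ($y = \sqrt{3 - 0} = \sqrt{3 + 0} = \sqrt{3} \approx 1.732$)
$p{\left(o,F \right)} = \frac{\sqrt{3}}{3}$ ($p{\left(o,F \right)} = \frac{1}{\sqrt{3}} = \frac{\sqrt{3}}{3}$)
$\left(p{\left(-1,-12 \right)} - \left(2 - 176\right)\right) L{\left(3 \right)} = \left(\frac{\sqrt{3}}{3} - \left(2 - 176\right)\right) \left(5 + 3\right) = \left(\frac{\sqrt{3}}{3} - \left(2 - 176\right)\right) 8 = \left(\frac{\sqrt{3}}{3} - -174\right) 8 = \left(\frac{\sqrt{3}}{3} + 174\right) 8 = \left(174 + \frac{\sqrt{3}}{3}\right) 8 = 1392 + \frac{8 \sqrt{3}}{3}$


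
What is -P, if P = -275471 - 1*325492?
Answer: 600963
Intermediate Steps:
P = -600963 (P = -275471 - 325492 = -600963)
-P = -1*(-600963) = 600963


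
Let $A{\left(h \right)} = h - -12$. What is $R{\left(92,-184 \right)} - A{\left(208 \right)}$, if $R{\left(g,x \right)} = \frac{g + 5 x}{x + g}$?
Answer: $-211$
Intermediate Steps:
$R{\left(g,x \right)} = \frac{g + 5 x}{g + x}$
$A{\left(h \right)} = 12 + h$ ($A{\left(h \right)} = h + 12 = 12 + h$)
$R{\left(92,-184 \right)} - A{\left(208 \right)} = \frac{92 + 5 \left(-184\right)}{92 - 184} - \left(12 + 208\right) = \frac{92 - 920}{-92} - 220 = \left(- \frac{1}{92}\right) \left(-828\right) - 220 = 9 - 220 = -211$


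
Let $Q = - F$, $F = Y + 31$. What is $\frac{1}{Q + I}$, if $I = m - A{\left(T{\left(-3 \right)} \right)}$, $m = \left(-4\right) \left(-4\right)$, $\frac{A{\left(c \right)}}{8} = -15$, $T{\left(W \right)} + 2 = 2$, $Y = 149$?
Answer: $- \frac{1}{44} \approx -0.022727$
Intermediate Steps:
$T{\left(W \right)} = 0$ ($T{\left(W \right)} = -2 + 2 = 0$)
$A{\left(c \right)} = -120$ ($A{\left(c \right)} = 8 \left(-15\right) = -120$)
$m = 16$
$F = 180$ ($F = 149 + 31 = 180$)
$I = 136$ ($I = 16 - -120 = 16 + 120 = 136$)
$Q = -180$ ($Q = \left(-1\right) 180 = -180$)
$\frac{1}{Q + I} = \frac{1}{-180 + 136} = \frac{1}{-44} = - \frac{1}{44}$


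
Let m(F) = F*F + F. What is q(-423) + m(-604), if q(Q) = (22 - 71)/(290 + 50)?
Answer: 123832031/340 ≈ 3.6421e+5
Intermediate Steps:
q(Q) = -49/340
m(F) = F + F² (m(F) = F² + F = F + F²)
q(-423) + m(-604) = -49/340 - 604*(1 - 604) = -49/340 - 604*(-603) = -49/340 + 364212 = 123832031/340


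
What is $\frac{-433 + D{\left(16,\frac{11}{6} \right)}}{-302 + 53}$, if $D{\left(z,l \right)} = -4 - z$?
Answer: $\frac{151}{83} \approx 1.8193$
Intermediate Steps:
$\frac{-433 + D{\left(16,\frac{11}{6} \right)}}{-302 + 53} = \frac{-433 - 20}{-302 + 53} = \frac{-433 - 20}{-249} = \left(-433 - 20\right) \left(- \frac{1}{249}\right) = \left(-453\right) \left(- \frac{1}{249}\right) = \frac{151}{83}$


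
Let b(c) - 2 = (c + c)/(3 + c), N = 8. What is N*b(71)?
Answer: 1160/37 ≈ 31.351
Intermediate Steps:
b(c) = 2 + 2*c/(3 + c) (b(c) = 2 + (c + c)/(3 + c) = 2 + (2*c)/(3 + c) = 2 + 2*c/(3 + c))
N*b(71) = 8*(2*(3 + 2*71)/(3 + 71)) = 8*(2*(3 + 142)/74) = 8*(2*(1/74)*145) = 8*(145/37) = 1160/37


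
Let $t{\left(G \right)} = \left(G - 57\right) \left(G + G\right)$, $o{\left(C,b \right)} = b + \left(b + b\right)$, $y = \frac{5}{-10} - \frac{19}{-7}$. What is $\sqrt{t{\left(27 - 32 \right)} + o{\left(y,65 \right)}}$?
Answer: $\sqrt{815} \approx 28.548$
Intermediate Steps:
$y = \frac{31}{14}$ ($y = 5 \left(- \frac{1}{10}\right) - - \frac{19}{7} = - \frac{1}{2} + \frac{19}{7} = \frac{31}{14} \approx 2.2143$)
$o{\left(C,b \right)} = 3 b$ ($o{\left(C,b \right)} = b + 2 b = 3 b$)
$t{\left(G \right)} = 2 G \left(-57 + G\right)$ ($t{\left(G \right)} = \left(-57 + G\right) 2 G = 2 G \left(-57 + G\right)$)
$\sqrt{t{\left(27 - 32 \right)} + o{\left(y,65 \right)}} = \sqrt{2 \left(27 - 32\right) \left(-57 + \left(27 - 32\right)\right) + 3 \cdot 65} = \sqrt{2 \left(-5\right) \left(-57 - 5\right) + 195} = \sqrt{2 \left(-5\right) \left(-62\right) + 195} = \sqrt{620 + 195} = \sqrt{815}$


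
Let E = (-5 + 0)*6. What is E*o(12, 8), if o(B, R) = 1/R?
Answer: -15/4 ≈ -3.7500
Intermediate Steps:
E = -30 (E = -5*6 = -30)
E*o(12, 8) = -30/8 = -30*⅛ = -15/4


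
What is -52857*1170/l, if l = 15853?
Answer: -61842690/15853 ≈ -3901.0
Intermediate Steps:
-52857*1170/l = -52857/(15853/1170) = -52857/(15853*(1/1170)) = -52857/15853/1170 = -52857*1170/15853 = -61842690/15853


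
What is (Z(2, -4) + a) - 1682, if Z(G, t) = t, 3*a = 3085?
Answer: -1973/3 ≈ -657.67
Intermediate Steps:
a = 3085/3 (a = (⅓)*3085 = 3085/3 ≈ 1028.3)
(Z(2, -4) + a) - 1682 = (-4 + 3085/3) - 1682 = 3073/3 - 1682 = -1973/3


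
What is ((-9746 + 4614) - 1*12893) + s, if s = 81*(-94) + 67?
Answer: -25572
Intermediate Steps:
s = -7547 (s = -7614 + 67 = -7547)
((-9746 + 4614) - 1*12893) + s = ((-9746 + 4614) - 1*12893) - 7547 = (-5132 - 12893) - 7547 = -18025 - 7547 = -25572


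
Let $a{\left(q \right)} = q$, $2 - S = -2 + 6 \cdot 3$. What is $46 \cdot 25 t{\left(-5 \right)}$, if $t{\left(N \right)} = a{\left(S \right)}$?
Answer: $-16100$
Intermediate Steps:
$S = -14$ ($S = 2 - \left(-2 + 6 \cdot 3\right) = 2 - \left(-2 + 18\right) = 2 - 16 = -14$)
$t{\left(N \right)} = -14$
$46 \cdot 25 t{\left(-5 \right)} = 46 \cdot 25 \left(-14\right) = 1150 \left(-14\right) = -16100$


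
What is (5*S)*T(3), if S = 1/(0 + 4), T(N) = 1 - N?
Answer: -5/2 ≈ -2.5000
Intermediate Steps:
S = ¼ (S = 1/4 = ¼ ≈ 0.25000)
(5*S)*T(3) = (5*(¼))*(1 - 1*3) = 5*(1 - 3)/4 = (5/4)*(-2) = -5/2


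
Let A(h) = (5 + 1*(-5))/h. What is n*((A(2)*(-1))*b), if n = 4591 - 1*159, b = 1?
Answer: 0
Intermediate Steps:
n = 4432 (n = 4591 - 159 = 4432)
A(h) = 0 (A(h) = (5 - 5)/h = 0/h = 0)
n*((A(2)*(-1))*b) = 4432*((0*(-1))*1) = 4432*(0*1) = 4432*0 = 0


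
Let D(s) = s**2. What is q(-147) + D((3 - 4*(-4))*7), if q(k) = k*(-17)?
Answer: 20188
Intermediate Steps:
q(k) = -17*k
q(-147) + D((3 - 4*(-4))*7) = -17*(-147) + ((3 - 4*(-4))*7)**2 = 2499 + ((3 + 16)*7)**2 = 2499 + (19*7)**2 = 2499 + 133**2 = 2499 + 17689 = 20188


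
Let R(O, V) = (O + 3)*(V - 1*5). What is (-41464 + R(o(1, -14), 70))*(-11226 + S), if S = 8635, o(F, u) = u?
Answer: 109285789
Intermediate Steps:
R(O, V) = (-5 + V)*(3 + O) (R(O, V) = (3 + O)*(V - 5) = (3 + O)*(-5 + V) = (-5 + V)*(3 + O))
(-41464 + R(o(1, -14), 70))*(-11226 + S) = (-41464 + (-15 - 5*(-14) + 3*70 - 14*70))*(-11226 + 8635) = (-41464 + (-15 + 70 + 210 - 980))*(-2591) = (-41464 - 715)*(-2591) = -42179*(-2591) = 109285789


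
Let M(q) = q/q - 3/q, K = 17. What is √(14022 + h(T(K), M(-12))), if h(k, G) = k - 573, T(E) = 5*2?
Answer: √13459 ≈ 116.01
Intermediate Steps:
T(E) = 10
M(q) = 1 - 3/q
h(k, G) = -573 + k
√(14022 + h(T(K), M(-12))) = √(14022 + (-573 + 10)) = √(14022 - 563) = √13459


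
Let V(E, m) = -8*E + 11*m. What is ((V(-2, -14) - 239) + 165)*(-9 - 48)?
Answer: 12084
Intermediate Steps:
((V(-2, -14) - 239) + 165)*(-9 - 48) = (((-8*(-2) + 11*(-14)) - 239) + 165)*(-9 - 48) = (((16 - 154) - 239) + 165)*(-57) = ((-138 - 239) + 165)*(-57) = (-377 + 165)*(-57) = -212*(-57) = 12084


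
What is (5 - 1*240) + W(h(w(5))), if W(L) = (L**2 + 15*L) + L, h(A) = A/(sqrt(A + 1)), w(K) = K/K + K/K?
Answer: -701/3 + 32*sqrt(3)/3 ≈ -215.19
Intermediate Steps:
w(K) = 2 (w(K) = 1 + 1 = 2)
h(A) = A/sqrt(1 + A) (h(A) = A/(sqrt(1 + A)) = A/sqrt(1 + A))
W(L) = L**2 + 16*L
(5 - 1*240) + W(h(w(5))) = (5 - 1*240) + (2/sqrt(1 + 2))*(16 + 2/sqrt(1 + 2)) = (5 - 240) + (2/sqrt(3))*(16 + 2/sqrt(3)) = -235 + (2*(sqrt(3)/3))*(16 + 2*(sqrt(3)/3)) = -235 + (2*sqrt(3)/3)*(16 + 2*sqrt(3)/3) = -235 + 2*sqrt(3)*(16 + 2*sqrt(3)/3)/3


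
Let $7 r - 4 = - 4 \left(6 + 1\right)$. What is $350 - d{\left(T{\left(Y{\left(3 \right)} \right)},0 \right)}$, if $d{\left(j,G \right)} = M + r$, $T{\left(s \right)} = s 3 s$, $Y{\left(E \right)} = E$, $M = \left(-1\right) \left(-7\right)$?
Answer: $\frac{2425}{7} \approx 346.43$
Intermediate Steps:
$M = 7$
$r = - \frac{24}{7}$ ($r = \frac{4}{7} + \frac{\left(-4\right) \left(6 + 1\right)}{7} = \frac{4}{7} + \frac{\left(-4\right) 7}{7} = \frac{4}{7} + \frac{1}{7} \left(-28\right) = \frac{4}{7} - 4 = - \frac{24}{7} \approx -3.4286$)
$T{\left(s \right)} = 3 s^{2}$ ($T{\left(s \right)} = 3 s s = 3 s^{2}$)
$d{\left(j,G \right)} = \frac{25}{7}$ ($d{\left(j,G \right)} = 7 - \frac{24}{7} = \frac{25}{7}$)
$350 - d{\left(T{\left(Y{\left(3 \right)} \right)},0 \right)} = 350 - \frac{25}{7} = \frac{2425}{7}$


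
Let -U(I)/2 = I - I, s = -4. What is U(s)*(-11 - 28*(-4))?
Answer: 0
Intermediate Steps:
U(I) = 0 (U(I) = -2*(I - I) = -2*0 = 0)
U(s)*(-11 - 28*(-4)) = 0*(-11 - 28*(-4)) = 0*(-11 + 112) = 0*101 = 0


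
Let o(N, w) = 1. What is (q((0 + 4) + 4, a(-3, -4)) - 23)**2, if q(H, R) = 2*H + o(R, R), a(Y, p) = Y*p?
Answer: 36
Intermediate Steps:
q(H, R) = 1 + 2*H (q(H, R) = 2*H + 1 = 1 + 2*H)
(q((0 + 4) + 4, a(-3, -4)) - 23)**2 = ((1 + 2*((0 + 4) + 4)) - 23)**2 = ((1 + 2*(4 + 4)) - 23)**2 = ((1 + 2*8) - 23)**2 = ((1 + 16) - 23)**2 = (17 - 23)**2 = (-6)**2 = 36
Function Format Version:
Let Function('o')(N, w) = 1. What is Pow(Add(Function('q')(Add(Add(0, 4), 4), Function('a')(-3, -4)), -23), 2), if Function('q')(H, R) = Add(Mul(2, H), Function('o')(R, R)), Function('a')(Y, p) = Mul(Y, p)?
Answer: 36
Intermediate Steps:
Function('q')(H, R) = Add(1, Mul(2, H)) (Function('q')(H, R) = Add(Mul(2, H), 1) = Add(1, Mul(2, H)))
Pow(Add(Function('q')(Add(Add(0, 4), 4), Function('a')(-3, -4)), -23), 2) = Pow(Add(Add(1, Mul(2, Add(Add(0, 4), 4))), -23), 2) = Pow(Add(Add(1, Mul(2, Add(4, 4))), -23), 2) = Pow(Add(Add(1, Mul(2, 8)), -23), 2) = Pow(Add(Add(1, 16), -23), 2) = Pow(Add(17, -23), 2) = Pow(-6, 2) = 36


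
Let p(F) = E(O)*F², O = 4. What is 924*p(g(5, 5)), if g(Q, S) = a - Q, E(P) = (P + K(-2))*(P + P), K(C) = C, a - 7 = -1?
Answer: 14784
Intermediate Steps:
a = 6 (a = 7 - 1 = 6)
E(P) = 2*P*(-2 + P) (E(P) = (P - 2)*(P + P) = (-2 + P)*(2*P) = 2*P*(-2 + P))
g(Q, S) = 6 - Q
p(F) = 16*F² (p(F) = (2*4*(-2 + 4))*F² = (2*4*2)*F² = 16*F²)
924*p(g(5, 5)) = 924*(16*(6 - 1*5)²) = 924*(16*(6 - 5)²) = 924*(16*1²) = 924*(16*1) = 924*16 = 14784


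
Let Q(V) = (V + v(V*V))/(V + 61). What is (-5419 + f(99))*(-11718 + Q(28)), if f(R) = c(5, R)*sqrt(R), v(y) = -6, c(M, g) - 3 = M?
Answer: 5651366720/89 - 25029120*sqrt(11)/89 ≈ 6.2566e+7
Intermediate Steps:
c(M, g) = 3 + M
Q(V) = (-6 + V)/(61 + V) (Q(V) = (V - 6)/(V + 61) = (-6 + V)/(61 + V))
f(R) = 8*sqrt(R) (f(R) = (3 + 5)*sqrt(R) = 8*sqrt(R))
(-5419 + f(99))*(-11718 + Q(28)) = (-5419 + 8*sqrt(99))*(-11718 + (-6 + 28)/(61 + 28)) = (-5419 + 8*(3*sqrt(11)))*(-11718 + 22/89) = (-5419 + 24*sqrt(11))*(-11718 + (1/89)*22) = (-5419 + 24*sqrt(11))*(-11718 + 22/89) = (-5419 + 24*sqrt(11))*(-1042880/89) = 5651366720/89 - 25029120*sqrt(11)/89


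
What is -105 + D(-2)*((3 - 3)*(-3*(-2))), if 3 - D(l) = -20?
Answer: -105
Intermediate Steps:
D(l) = 23 (D(l) = 3 - 1*(-20) = 3 + 20 = 23)
-105 + D(-2)*((3 - 3)*(-3*(-2))) = -105 + 23*((3 - 3)*(-3*(-2))) = -105 + 23*(0*6) = -105 + 23*0 = -105 + 0 = -105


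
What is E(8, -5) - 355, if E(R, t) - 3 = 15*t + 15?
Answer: -412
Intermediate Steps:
E(R, t) = 18 + 15*t (E(R, t) = 3 + (15*t + 15) = 3 + (15 + 15*t) = 18 + 15*t)
E(8, -5) - 355 = (18 + 15*(-5)) - 355 = (18 - 75) - 355 = -57 - 355 = -412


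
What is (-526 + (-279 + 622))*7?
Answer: -1281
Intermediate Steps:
(-526 + (-279 + 622))*7 = (-526 + 343)*7 = -183*7 = -1281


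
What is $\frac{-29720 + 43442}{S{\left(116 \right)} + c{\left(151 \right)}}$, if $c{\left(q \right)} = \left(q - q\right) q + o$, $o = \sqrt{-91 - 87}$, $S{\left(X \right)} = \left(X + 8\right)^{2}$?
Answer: $\frac{105494736}{118210777} - \frac{6861 i \sqrt{178}}{118210777} \approx 0.89243 - 0.00077436 i$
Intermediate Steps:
$S{\left(X \right)} = \left(8 + X\right)^{2}$
$o = i \sqrt{178}$ ($o = \sqrt{-178} = i \sqrt{178} \approx 13.342 i$)
$c{\left(q \right)} = i \sqrt{178}$ ($c{\left(q \right)} = \left(q - q\right) q + i \sqrt{178} = 0 q + i \sqrt{178} = 0 + i \sqrt{178} = i \sqrt{178}$)
$\frac{-29720 + 43442}{S{\left(116 \right)} + c{\left(151 \right)}} = \frac{-29720 + 43442}{\left(8 + 116\right)^{2} + i \sqrt{178}} = \frac{13722}{124^{2} + i \sqrt{178}} = \frac{13722}{15376 + i \sqrt{178}}$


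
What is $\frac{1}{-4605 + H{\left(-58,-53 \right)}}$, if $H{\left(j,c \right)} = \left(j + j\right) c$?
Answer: $\frac{1}{1543} \approx 0.00064809$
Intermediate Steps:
$H{\left(j,c \right)} = 2 c j$ ($H{\left(j,c \right)} = 2 j c = 2 c j$)
$\frac{1}{-4605 + H{\left(-58,-53 \right)}} = \frac{1}{-4605 + 2 \left(-53\right) \left(-58\right)} = \frac{1}{-4605 + 6148} = \frac{1}{1543}$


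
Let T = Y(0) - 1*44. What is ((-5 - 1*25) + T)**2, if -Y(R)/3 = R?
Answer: 5476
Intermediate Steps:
Y(R) = -3*R
T = -44 (T = -3*0 - 1*44 = 0 - 44 = -44)
((-5 - 1*25) + T)**2 = ((-5 - 1*25) - 44)**2 = ((-5 - 25) - 44)**2 = (-30 - 44)**2 = (-74)**2 = 5476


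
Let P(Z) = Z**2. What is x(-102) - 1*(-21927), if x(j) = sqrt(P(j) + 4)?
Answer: 21927 + 2*sqrt(2602) ≈ 22029.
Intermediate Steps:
x(j) = sqrt(4 + j**2) (x(j) = sqrt(j**2 + 4) = sqrt(4 + j**2))
x(-102) - 1*(-21927) = sqrt(4 + (-102)**2) - 1*(-21927) = sqrt(4 + 10404) + 21927 = sqrt(10408) + 21927 = 2*sqrt(2602) + 21927 = 21927 + 2*sqrt(2602)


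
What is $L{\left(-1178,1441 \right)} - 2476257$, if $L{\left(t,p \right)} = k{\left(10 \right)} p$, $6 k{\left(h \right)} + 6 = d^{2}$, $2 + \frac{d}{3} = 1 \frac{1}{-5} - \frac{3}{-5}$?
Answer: $- \frac{61804114}{25} \approx -2.4722 \cdot 10^{6}$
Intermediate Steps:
$d = - \frac{24}{5}$ ($d = -6 + 3 \left(1 \frac{1}{-5} - \frac{3}{-5}\right) = -6 + 3 \left(1 \left(- \frac{1}{5}\right) - - \frac{3}{5}\right) = -6 + 3 \left(- \frac{1}{5} + \frac{3}{5}\right) = -6 + 3 \cdot \frac{2}{5} = -6 + \frac{6}{5} = - \frac{24}{5} \approx -4.8$)
$k{\left(h \right)} = \frac{71}{25}$ ($k{\left(h \right)} = -1 + \frac{\left(- \frac{24}{5}\right)^{2}}{6} = -1 + \frac{1}{6} \cdot \frac{576}{25} = -1 + \frac{96}{25} = \frac{71}{25}$)
$L{\left(t,p \right)} = \frac{71 p}{25}$
$L{\left(-1178,1441 \right)} - 2476257 = \frac{71}{25} \cdot 1441 - 2476257 = \frac{102311}{25} - 2476257 = - \frac{61804114}{25}$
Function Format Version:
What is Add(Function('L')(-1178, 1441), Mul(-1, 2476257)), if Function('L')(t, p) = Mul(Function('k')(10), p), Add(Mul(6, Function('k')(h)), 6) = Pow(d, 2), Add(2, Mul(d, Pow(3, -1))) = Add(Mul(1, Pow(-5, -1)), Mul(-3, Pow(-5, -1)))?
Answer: Rational(-61804114, 25) ≈ -2.4722e+6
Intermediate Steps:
d = Rational(-24, 5) (d = Add(-6, Mul(3, Add(Mul(1, Pow(-5, -1)), Mul(-3, Pow(-5, -1))))) = Add(-6, Mul(3, Add(Mul(1, Rational(-1, 5)), Mul(-3, Rational(-1, 5))))) = Add(-6, Mul(3, Add(Rational(-1, 5), Rational(3, 5)))) = Add(-6, Mul(3, Rational(2, 5))) = Add(-6, Rational(6, 5)) = Rational(-24, 5) ≈ -4.8000)
Function('k')(h) = Rational(71, 25) (Function('k')(h) = Add(-1, Mul(Rational(1, 6), Pow(Rational(-24, 5), 2))) = Add(-1, Mul(Rational(1, 6), Rational(576, 25))) = Add(-1, Rational(96, 25)) = Rational(71, 25))
Function('L')(t, p) = Mul(Rational(71, 25), p)
Add(Function('L')(-1178, 1441), Mul(-1, 2476257)) = Add(Mul(Rational(71, 25), 1441), Mul(-1, 2476257)) = Add(Rational(102311, 25), -2476257) = Rational(-61804114, 25)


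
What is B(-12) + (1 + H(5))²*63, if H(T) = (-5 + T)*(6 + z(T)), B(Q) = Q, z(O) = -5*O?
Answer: 51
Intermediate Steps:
H(T) = (-5 + T)*(6 - 5*T)
B(-12) + (1 + H(5))²*63 = -12 + (1 + (-30 - 5*5² + 31*5))²*63 = -12 + (1 + (-30 - 5*25 + 155))²*63 = -12 + (1 + (-30 - 125 + 155))²*63 = -12 + (1 + 0)²*63 = -12 + 1²*63 = -12 + 1*63 = -12 + 63 = 51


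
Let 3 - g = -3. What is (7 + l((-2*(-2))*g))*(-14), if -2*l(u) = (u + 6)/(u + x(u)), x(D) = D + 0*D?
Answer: -749/8 ≈ -93.625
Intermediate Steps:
g = 6 (g = 3 - 1*(-3) = 3 + 3 = 6)
x(D) = D (x(D) = D + 0 = D)
l(u) = -(6 + u)/(4*u) (l(u) = -(u + 6)/(2*(u + u)) = -(6 + u)/(2*(2*u)) = -(6 + u)*1/(2*u)/2 = -(6 + u)/(4*u))
(7 + l((-2*(-2))*g))*(-14) = (7 + (-6 - (-2*(-2))*6)/(4*((-2*(-2)*6))))*(-14) = (7 + (-6 - 4*6)/(4*((4*6))))*(-14) = (7 + (¼)*(-6 - 1*24)/24)*(-14) = (7 + (¼)*(1/24)*(-6 - 24))*(-14) = (7 + (¼)*(1/24)*(-30))*(-14) = (7 - 5/16)*(-14) = (107/16)*(-14) = -749/8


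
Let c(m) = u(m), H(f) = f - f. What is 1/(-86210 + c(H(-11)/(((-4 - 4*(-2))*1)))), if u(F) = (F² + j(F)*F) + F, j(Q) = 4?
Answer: -1/86210 ≈ -1.1600e-5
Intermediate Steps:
H(f) = 0
u(F) = F² + 5*F (u(F) = (F² + 4*F) + F = F² + 5*F)
c(m) = m*(5 + m)
1/(-86210 + c(H(-11)/(((-4 - 4*(-2))*1)))) = 1/(-86210 + (0/(((-4 - 4*(-2))*1)))*(5 + 0/(((-4 - 4*(-2))*1)))) = 1/(-86210 + (0/(((-4 + 8)*1)))*(5 + 0/(((-4 + 8)*1)))) = 1/(-86210 + (0/((4*1)))*(5 + 0/((4*1)))) = 1/(-86210 + (0/4)*(5 + 0/4)) = 1/(-86210 + (0*(¼))*(5 + 0*(¼))) = 1/(-86210 + 0*(5 + 0)) = 1/(-86210 + 0*5) = 1/(-86210 + 0) = 1/(-86210) = -1/86210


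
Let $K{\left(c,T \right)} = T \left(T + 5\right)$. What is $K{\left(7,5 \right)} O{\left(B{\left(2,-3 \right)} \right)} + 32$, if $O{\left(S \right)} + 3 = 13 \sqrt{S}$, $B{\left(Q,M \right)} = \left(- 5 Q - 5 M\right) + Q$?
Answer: $-118 + 650 \sqrt{7} \approx 1601.7$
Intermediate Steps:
$B{\left(Q,M \right)} = - 5 M - 4 Q$ ($B{\left(Q,M \right)} = \left(- 5 M - 5 Q\right) + Q = - 5 M - 4 Q$)
$O{\left(S \right)} = -3 + 13 \sqrt{S}$
$K{\left(c,T \right)} = T \left(5 + T\right)$
$K{\left(7,5 \right)} O{\left(B{\left(2,-3 \right)} \right)} + 32 = 5 \left(5 + 5\right) \left(-3 + 13 \sqrt{\left(-5\right) \left(-3\right) - 8}\right) + 32 = 5 \cdot 10 \left(-3 + 13 \sqrt{15 - 8}\right) + 32 = 50 \left(-3 + 13 \sqrt{7}\right) + 32 = \left(-150 + 650 \sqrt{7}\right) + 32 = -118 + 650 \sqrt{7}$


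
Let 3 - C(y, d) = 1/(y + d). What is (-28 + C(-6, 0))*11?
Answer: -1639/6 ≈ -273.17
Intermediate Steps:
C(y, d) = 3 - 1/(d + y) (C(y, d) = 3 - 1/(y + d) = 3 - 1/(d + y))
(-28 + C(-6, 0))*11 = (-28 + (-1 + 3*0 + 3*(-6))/(0 - 6))*11 = (-28 + (-1 + 0 - 18)/(-6))*11 = (-28 - ⅙*(-19))*11 = (-28 + 19/6)*11 = -149/6*11 = -1639/6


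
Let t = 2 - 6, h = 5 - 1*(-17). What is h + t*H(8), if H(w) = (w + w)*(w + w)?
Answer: -1002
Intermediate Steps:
h = 22 (h = 5 + 17 = 22)
H(w) = 4*w² (H(w) = (2*w)*(2*w) = 4*w²)
t = -4
h + t*H(8) = 22 - 16*8² = 22 - 16*64 = 22 - 4*256 = 22 - 1024 = -1002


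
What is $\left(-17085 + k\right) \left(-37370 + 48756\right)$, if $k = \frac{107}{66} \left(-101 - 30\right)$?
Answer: $- \frac{6499282511}{33} \approx -1.9695 \cdot 10^{8}$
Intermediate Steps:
$k = - \frac{14017}{66}$ ($k = 107 \cdot \frac{1}{66} \left(-101 - 30\right) = \frac{107}{66} \left(-131\right) = - \frac{14017}{66} \approx -212.38$)
$\left(-17085 + k\right) \left(-37370 + 48756\right) = \left(-17085 - \frac{14017}{66}\right) \left(-37370 + 48756\right) = \left(- \frac{1141627}{66}\right) 11386 = - \frac{6499282511}{33}$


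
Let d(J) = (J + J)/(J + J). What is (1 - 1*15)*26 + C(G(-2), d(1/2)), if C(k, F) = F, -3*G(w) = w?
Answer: -363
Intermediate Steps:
G(w) = -w/3
d(J) = 1 (d(J) = (2*J)/((2*J)) = (2*J)*(1/(2*J)) = 1)
(1 - 1*15)*26 + C(G(-2), d(1/2)) = (1 - 1*15)*26 + 1 = (1 - 15)*26 + 1 = -14*26 + 1 = -364 + 1 = -363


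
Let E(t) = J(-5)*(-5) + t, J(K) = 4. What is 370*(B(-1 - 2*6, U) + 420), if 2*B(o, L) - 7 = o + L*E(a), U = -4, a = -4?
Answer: 172050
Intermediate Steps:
E(t) = -20 + t (E(t) = 4*(-5) + t = -20 + t)
B(o, L) = 7/2 + o/2 - 12*L (B(o, L) = 7/2 + (o + L*(-20 - 4))/2 = 7/2 + (o + L*(-24))/2 = 7/2 + (o - 24*L)/2 = 7/2 + (o/2 - 12*L) = 7/2 + o/2 - 12*L)
370*(B(-1 - 2*6, U) + 420) = 370*((7/2 + (-1 - 2*6)/2 - 12*(-4)) + 420) = 370*((7/2 + (-1 - 12)/2 + 48) + 420) = 370*((7/2 + (½)*(-13) + 48) + 420) = 370*((7/2 - 13/2 + 48) + 420) = 370*(45 + 420) = 370*465 = 172050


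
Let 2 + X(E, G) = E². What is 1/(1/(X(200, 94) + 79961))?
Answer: 119959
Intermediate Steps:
X(E, G) = -2 + E²
1/(1/(X(200, 94) + 79961)) = 1/(1/((-2 + 200²) + 79961)) = 1/(1/((-2 + 40000) + 79961)) = 1/(1/(39998 + 79961)) = 1/(1/119959) = 119959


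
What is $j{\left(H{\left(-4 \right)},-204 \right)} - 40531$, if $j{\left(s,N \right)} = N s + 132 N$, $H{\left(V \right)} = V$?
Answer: $-66643$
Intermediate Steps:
$j{\left(s,N \right)} = 132 N + N s$
$j{\left(H{\left(-4 \right)},-204 \right)} - 40531 = - 204 \left(132 - 4\right) - 40531 = \left(-204\right) 128 - 40531 = -26112 - 40531 = -66643$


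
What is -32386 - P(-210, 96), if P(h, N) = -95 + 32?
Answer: -32323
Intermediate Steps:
P(h, N) = -63
-32386 - P(-210, 96) = -32386 - 1*(-63) = -32386 + 63 = -32323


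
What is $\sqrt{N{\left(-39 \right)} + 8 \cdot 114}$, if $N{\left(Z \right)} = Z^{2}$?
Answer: $\sqrt{2433} \approx 49.325$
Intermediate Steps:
$\sqrt{N{\left(-39 \right)} + 8 \cdot 114} = \sqrt{\left(-39\right)^{2} + 8 \cdot 114} = \sqrt{1521 + 912} = \sqrt{2433}$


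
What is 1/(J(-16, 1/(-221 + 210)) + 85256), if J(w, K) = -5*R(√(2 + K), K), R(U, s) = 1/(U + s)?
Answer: 1307255/111451019473 + 11*√231/334353058419 ≈ 1.1730e-5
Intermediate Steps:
J(w, K) = -5/(K + √(2 + K)) (J(w, K) = -5/(√(2 + K) + K) = -5/(K + √(2 + K)))
1/(J(-16, 1/(-221 + 210)) + 85256) = 1/(-5/(1/(-221 + 210) + √(2 + 1/(-221 + 210))) + 85256) = 1/(-5/(1/(-11) + √(2 + 1/(-11))) + 85256) = 1/(-5/(-1/11 + √(2 - 1/11)) + 85256) = 1/(-5/(-1/11 + √(21/11)) + 85256) = 1/(-5/(-1/11 + √231/11) + 85256) = 1/(85256 - 5/(-1/11 + √231/11))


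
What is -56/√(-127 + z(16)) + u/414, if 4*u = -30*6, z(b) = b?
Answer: -5/46 + 56*I*√111/111 ≈ -0.1087 + 5.3153*I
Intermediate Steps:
u = -45 (u = (-30*6)/4 = (¼)*(-180) = -45)
-56/√(-127 + z(16)) + u/414 = -56/√(-127 + 16) - 45/414 = -56*(-I*√111/111) - 45*1/414 = -56*(-I*√111/111) - 5/46 = -(-56)*I*√111/111 - 5/46 = 56*I*√111/111 - 5/46 = -5/46 + 56*I*√111/111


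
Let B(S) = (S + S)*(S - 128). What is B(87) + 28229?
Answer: 21095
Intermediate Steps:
B(S) = 2*S*(-128 + S) (B(S) = (2*S)*(-128 + S) = 2*S*(-128 + S))
B(87) + 28229 = 2*87*(-128 + 87) + 28229 = 2*87*(-41) + 28229 = -7134 + 28229 = 21095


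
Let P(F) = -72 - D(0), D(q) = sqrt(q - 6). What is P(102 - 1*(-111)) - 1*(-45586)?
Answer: 45514 - I*sqrt(6) ≈ 45514.0 - 2.4495*I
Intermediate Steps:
D(q) = sqrt(-6 + q)
P(F) = -72 - I*sqrt(6) (P(F) = -72 - sqrt(-6 + 0) = -72 - sqrt(-6) = -72 - I*sqrt(6))
P(102 - 1*(-111)) - 1*(-45586) = (-72 - I*sqrt(6)) - 1*(-45586) = (-72 - I*sqrt(6)) + 45586 = 45514 - I*sqrt(6)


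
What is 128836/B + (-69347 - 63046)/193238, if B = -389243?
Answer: -76429059467/75216538834 ≈ -1.0161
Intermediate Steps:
128836/B + (-69347 - 63046)/193238 = 128836/(-389243) + (-69347 - 63046)/193238 = 128836*(-1/389243) - 132393*1/193238 = -128836/389243 - 132393/193238 = -76429059467/75216538834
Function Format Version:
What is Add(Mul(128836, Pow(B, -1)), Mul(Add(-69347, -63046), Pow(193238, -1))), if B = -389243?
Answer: Rational(-76429059467, 75216538834) ≈ -1.0161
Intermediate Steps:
Add(Mul(128836, Pow(B, -1)), Mul(Add(-69347, -63046), Pow(193238, -1))) = Add(Mul(128836, Pow(-389243, -1)), Mul(Add(-69347, -63046), Pow(193238, -1))) = Add(Mul(128836, Rational(-1, 389243)), Mul(-132393, Rational(1, 193238))) = Add(Rational(-128836, 389243), Rational(-132393, 193238)) = Rational(-76429059467, 75216538834)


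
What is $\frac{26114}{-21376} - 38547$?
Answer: $- \frac{412003393}{10688} \approx -38548.0$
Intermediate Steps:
$\frac{26114}{-21376} - 38547 = 26114 \left(- \frac{1}{21376}\right) - 38547 = - \frac{13057}{10688} - 38547 = - \frac{412003393}{10688}$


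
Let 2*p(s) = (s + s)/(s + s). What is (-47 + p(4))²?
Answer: 8649/4 ≈ 2162.3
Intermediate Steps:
p(s) = ½ (p(s) = ((s + s)/(s + s))/2 = ((2*s)/((2*s)))/2 = ((2*s)*(1/(2*s)))/2 = (½)*1 = ½)
(-47 + p(4))² = (-47 + ½)² = (-93/2)² = 8649/4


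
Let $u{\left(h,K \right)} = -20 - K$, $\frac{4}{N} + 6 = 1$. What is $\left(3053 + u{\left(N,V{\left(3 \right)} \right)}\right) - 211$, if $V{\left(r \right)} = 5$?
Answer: $2817$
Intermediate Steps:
$N = - \frac{4}{5}$ ($N = \frac{4}{-6 + 1} = \frac{4}{-5} = 4 \left(- \frac{1}{5}\right) = - \frac{4}{5} \approx -0.8$)
$\left(3053 + u{\left(N,V{\left(3 \right)} \right)}\right) - 211 = \left(3053 - 25\right) - 211 = 3028 - 211 = 2817$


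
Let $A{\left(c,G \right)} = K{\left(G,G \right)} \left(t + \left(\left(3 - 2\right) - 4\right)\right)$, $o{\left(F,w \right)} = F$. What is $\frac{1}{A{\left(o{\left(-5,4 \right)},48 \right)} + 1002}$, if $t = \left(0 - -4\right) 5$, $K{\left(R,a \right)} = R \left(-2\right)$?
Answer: $- \frac{1}{630} \approx -0.0015873$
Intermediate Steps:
$K{\left(R,a \right)} = - 2 R$
$t = 20$ ($t = \left(0 + 4\right) 5 = 4 \cdot 5 = 20$)
$A{\left(c,G \right)} = - 34 G$ ($A{\left(c,G \right)} = - 2 G \left(20 + \left(\left(3 - 2\right) - 4\right)\right) = - 2 G \left(20 + \left(1 - 4\right)\right) = - 2 G \left(20 - 3\right) = - 2 G 17 = - 34 G$)
$\frac{1}{A{\left(o{\left(-5,4 \right)},48 \right)} + 1002} = \frac{1}{\left(-34\right) 48 + 1002} = \frac{1}{-1632 + 1002} = \frac{1}{-630} = - \frac{1}{630}$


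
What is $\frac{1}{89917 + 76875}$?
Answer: $\frac{1}{166792} \approx 5.9955 \cdot 10^{-6}$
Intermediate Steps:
$\frac{1}{89917 + 76875} = \frac{1}{166792}$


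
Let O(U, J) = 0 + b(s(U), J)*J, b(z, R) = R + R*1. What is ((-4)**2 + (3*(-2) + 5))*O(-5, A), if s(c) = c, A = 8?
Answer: 1920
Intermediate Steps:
b(z, R) = 2*R (b(z, R) = R + R = 2*R)
O(U, J) = 2*J**2 (O(U, J) = 0 + (2*J)*J = 0 + 2*J**2 = 2*J**2)
((-4)**2 + (3*(-2) + 5))*O(-5, A) = ((-4)**2 + (3*(-2) + 5))*(2*8**2) = (16 + (-6 + 5))*(2*64) = (16 - 1)*128 = 15*128 = 1920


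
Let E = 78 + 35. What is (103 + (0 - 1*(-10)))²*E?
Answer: 1442897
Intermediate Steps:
E = 113
(103 + (0 - 1*(-10)))²*E = (103 + (0 - 1*(-10)))²*113 = (103 + (0 + 10))²*113 = (103 + 10)²*113 = 113²*113 = 12769*113 = 1442897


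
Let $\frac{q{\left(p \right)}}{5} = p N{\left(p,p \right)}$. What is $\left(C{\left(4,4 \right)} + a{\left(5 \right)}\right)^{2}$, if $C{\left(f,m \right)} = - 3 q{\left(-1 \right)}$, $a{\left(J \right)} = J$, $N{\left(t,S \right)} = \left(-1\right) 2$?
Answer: $625$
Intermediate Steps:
$N{\left(t,S \right)} = -2$
$q{\left(p \right)} = - 10 p$ ($q{\left(p \right)} = 5 p \left(-2\right) = 5 \left(- 2 p\right) = - 10 p$)
$C{\left(f,m \right)} = -30$ ($C{\left(f,m \right)} = - 3 \left(\left(-10\right) \left(-1\right)\right) = \left(-3\right) 10 = -30$)
$\left(C{\left(4,4 \right)} + a{\left(5 \right)}\right)^{2} = \left(-30 + 5\right)^{2} = \left(-25\right)^{2} = 625$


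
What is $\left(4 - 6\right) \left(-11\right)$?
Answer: $22$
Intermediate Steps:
$\left(4 - 6\right) \left(-11\right) = \left(-2\right) \left(-11\right) = 22$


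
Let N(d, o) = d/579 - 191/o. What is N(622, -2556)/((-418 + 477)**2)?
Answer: 566807/1717205148 ≈ 0.00033008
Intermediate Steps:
N(d, o) = -191/o + d/579 (N(d, o) = d*(1/579) - 191/o = d/579 - 191/o = -191/o + d/579)
N(622, -2556)/((-418 + 477)**2) = (-191/(-2556) + (1/579)*622)/((-418 + 477)**2) = (-191*(-1/2556) + 622/579)/(59**2) = (191/2556 + 622/579)/3481 = (566807/493308)*(1/3481) = 566807/1717205148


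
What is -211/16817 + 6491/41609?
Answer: 100379648/699738553 ≈ 0.14345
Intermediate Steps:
-211/16817 + 6491/41609 = 100379648/699738553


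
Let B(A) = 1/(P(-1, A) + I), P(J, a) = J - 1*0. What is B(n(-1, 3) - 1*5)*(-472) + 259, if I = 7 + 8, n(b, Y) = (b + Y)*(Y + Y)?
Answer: 1577/7 ≈ 225.29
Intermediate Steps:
P(J, a) = J (P(J, a) = J + 0 = J)
n(b, Y) = 2*Y*(Y + b) (n(b, Y) = (Y + b)*(2*Y) = 2*Y*(Y + b))
I = 15
B(A) = 1/14 (B(A) = 1/(-1 + 15) = 1/14)
B(n(-1, 3) - 1*5)*(-472) + 259 = (1/14)*(-472) + 259 = -236/7 + 259 = 1577/7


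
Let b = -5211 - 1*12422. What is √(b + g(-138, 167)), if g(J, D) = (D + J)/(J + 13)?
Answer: 3*I*√1224530/25 ≈ 132.79*I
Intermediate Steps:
g(J, D) = (D + J)/(13 + J)
b = -17633 (b = -5211 - 12422 = -17633)
√(b + g(-138, 167)) = √(-17633 + (167 - 138)/(13 - 138)) = √(-17633 + 29/(-125)) = √(-17633 - 1/125*29) = √(-17633 - 29/125) = √(-2204154/125) = 3*I*√1224530/25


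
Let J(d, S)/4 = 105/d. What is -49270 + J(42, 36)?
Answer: -49260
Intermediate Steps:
J(d, S) = 420/d (J(d, S) = 4*(105/d) = 420/d)
-49270 + J(42, 36) = -49270 + 420/42 = -49270 + 420*(1/42) = -49270 + 10 = -49260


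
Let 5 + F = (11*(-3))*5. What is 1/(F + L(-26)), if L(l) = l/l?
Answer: -1/169 ≈ -0.0059172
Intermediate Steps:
F = -170 (F = -5 + (11*(-3))*5 = -5 - 33*5 = -5 - 165 = -170)
L(l) = 1
1/(F + L(-26)) = 1/(-170 + 1) = 1/(-169) = -1/169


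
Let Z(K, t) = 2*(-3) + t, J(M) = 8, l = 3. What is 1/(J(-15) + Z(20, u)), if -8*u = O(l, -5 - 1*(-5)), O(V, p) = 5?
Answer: 8/11 ≈ 0.72727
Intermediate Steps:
u = -5/8 (u = -1/8*5 = -5/8 ≈ -0.62500)
Z(K, t) = -6 + t
1/(J(-15) + Z(20, u)) = 1/(8 + (-6 - 5/8)) = 1/(8 - 53/8) = 1/(11/8) = 8/11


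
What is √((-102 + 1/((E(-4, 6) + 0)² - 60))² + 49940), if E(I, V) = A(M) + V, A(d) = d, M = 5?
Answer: 3*√24947509/61 ≈ 245.64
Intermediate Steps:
E(I, V) = 5 + V
√((-102 + 1/((E(-4, 6) + 0)² - 60))² + 49940) = √((-102 + 1/(((5 + 6) + 0)² - 60))² + 49940) = √((-102 + 1/((11 + 0)² - 60))² + 49940) = √((-102 + 1/(11² - 60))² + 49940) = √((-102 + 1/(121 - 60))² + 49940) = √((-102 + 1/61)² + 49940) = √((-6221/61)² + 49940) = √(38700841/3721 + 49940) = √(224527581/3721) = 3*√24947509/61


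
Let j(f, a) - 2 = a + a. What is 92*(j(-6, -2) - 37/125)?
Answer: -26404/125 ≈ -211.23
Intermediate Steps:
j(f, a) = 2 + 2*a (j(f, a) = 2 + (a + a) = 2 + 2*a)
92*(j(-6, -2) - 37/125) = 92*((2 + 2*(-2)) - 37/125) = 92*((2 - 4) - 37*1/125) = 92*(-2 - 37/125) = 92*(-287/125) = -26404/125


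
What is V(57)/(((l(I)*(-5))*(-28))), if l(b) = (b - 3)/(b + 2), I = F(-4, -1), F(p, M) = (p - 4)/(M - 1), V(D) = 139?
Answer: 417/70 ≈ 5.9571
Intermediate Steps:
F(p, M) = (-4 + p)/(-1 + M)
I = 4 (I = (-4 - 4)/(-1 - 1) = -8/(-2) = -½*(-8) = 4)
l(b) = (-3 + b)/(2 + b)
V(57)/(((l(I)*(-5))*(-28))) = 139/(((((-3 + 4)/(2 + 4))*(-5))*(-28))) = 139/((((1/6)*(-5))*(-28))) = 139/(((((⅙)*1)*(-5))*(-28))) = 139/((((⅙)*(-5))*(-28))) = 139/((-⅚*(-28))) = 139/(70/3) = 139*(3/70) = 417/70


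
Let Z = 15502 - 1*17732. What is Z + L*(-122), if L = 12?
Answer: -3694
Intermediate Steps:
Z = -2230 (Z = 15502 - 17732 = -2230)
Z + L*(-122) = -2230 + 12*(-122) = -2230 - 1464 = -3694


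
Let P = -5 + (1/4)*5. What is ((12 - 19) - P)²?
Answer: 169/16 ≈ 10.563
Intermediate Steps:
P = -15/4 (P = -5 + (1*(¼))*5 = -5 + (¼)*5 = -5 + 5/4 = -15/4 ≈ -3.7500)
((12 - 19) - P)² = ((12 - 19) - 1*(-15/4))² = (-7 + 15/4)² = (-13/4)² = 169/16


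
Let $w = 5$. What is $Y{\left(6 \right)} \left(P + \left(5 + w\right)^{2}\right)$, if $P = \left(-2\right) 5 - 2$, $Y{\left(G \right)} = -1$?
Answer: $-88$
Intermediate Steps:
$P = -12$ ($P = -10 - 2 = -12$)
$Y{\left(6 \right)} \left(P + \left(5 + w\right)^{2}\right) = - (-12 + \left(5 + 5\right)^{2}) = - (-12 + 10^{2}) = - (-12 + 100) = \left(-1\right) 88 = -88$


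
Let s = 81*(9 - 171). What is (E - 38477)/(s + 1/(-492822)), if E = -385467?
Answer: 208928929968/6466810285 ≈ 32.308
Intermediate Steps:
s = -13122 (s = 81*(-162) = -13122)
(E - 38477)/(s + 1/(-492822)) = (-385467 - 38477)/(-13122 + 1/(-492822)) = -423944/(-13122 - 1/492822) = -423944/(-6466810285/492822) = -423944*(-492822/6466810285) = 208928929968/6466810285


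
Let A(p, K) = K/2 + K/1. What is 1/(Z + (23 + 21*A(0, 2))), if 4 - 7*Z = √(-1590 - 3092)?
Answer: 2121/185959 + 7*I*√4682/371918 ≈ 0.011406 + 0.0012879*I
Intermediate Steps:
A(p, K) = 3*K/2 (A(p, K) = K*(½) + K*1 = K/2 + K = 3*K/2)
Z = 4/7 - I*√4682/7 (Z = 4/7 - √(-1590 - 3092)/7 = 4/7 - I*√4682/7 ≈ 0.57143 - 9.775*I)
1/(Z + (23 + 21*A(0, 2))) = 1/((4/7 - I*√4682/7) + (23 + 21*((3/2)*2))) = 1/((4/7 - I*√4682/7) + (23 + 21*3)) = 1/((4/7 - I*√4682/7) + (23 + 63)) = 1/((4/7 - I*√4682/7) + 86) = 1/(606/7 - I*√4682/7)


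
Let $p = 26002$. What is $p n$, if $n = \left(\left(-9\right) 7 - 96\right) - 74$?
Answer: $-6058466$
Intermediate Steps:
$n = -233$ ($n = \left(-63 - 96\right) - 74 = -159 - 74 = -233$)
$p n = 26002 \left(-233\right) = -6058466$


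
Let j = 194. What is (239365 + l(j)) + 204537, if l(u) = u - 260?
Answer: 443836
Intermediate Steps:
l(u) = -260 + u
(239365 + l(j)) + 204537 = (239365 + (-260 + 194)) + 204537 = (239365 - 66) + 204537 = 239299 + 204537 = 443836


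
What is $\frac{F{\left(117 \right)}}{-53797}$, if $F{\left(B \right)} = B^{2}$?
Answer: $- \frac{13689}{53797} \approx -0.25446$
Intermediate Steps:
$\frac{F{\left(117 \right)}}{-53797} = \frac{117^{2}}{-53797} = 13689 \left(- \frac{1}{53797}\right) = - \frac{13689}{53797}$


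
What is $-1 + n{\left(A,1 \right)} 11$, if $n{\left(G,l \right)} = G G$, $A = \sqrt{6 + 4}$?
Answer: $109$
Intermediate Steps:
$A = \sqrt{10} \approx 3.1623$
$n{\left(G,l \right)} = G^{2}$
$-1 + n{\left(A,1 \right)} 11 = -1 + \left(\sqrt{10}\right)^{2} \cdot 11 = -1 + 10 \cdot 11 = -1 + 110 = 109$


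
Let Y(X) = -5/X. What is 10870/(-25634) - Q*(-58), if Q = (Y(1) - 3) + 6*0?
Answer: -5952523/12817 ≈ -464.42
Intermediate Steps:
Q = -8 (Q = (-5/1 - 3) + 6*0 = (-5*1 - 3) + 0 = (-5 - 3) + 0 = -8 + 0 = -8)
10870/(-25634) - Q*(-58) = 10870/(-25634) - (-8)*(-58) = 10870*(-1/25634) - 1*464 = -5435/12817 - 464 = -5952523/12817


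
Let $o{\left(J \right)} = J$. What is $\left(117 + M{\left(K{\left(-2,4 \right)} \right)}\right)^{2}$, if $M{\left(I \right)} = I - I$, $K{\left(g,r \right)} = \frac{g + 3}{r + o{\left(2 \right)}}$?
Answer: $13689$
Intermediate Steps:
$K{\left(g,r \right)} = \frac{3 + g}{2 + r}$ ($K{\left(g,r \right)} = \frac{g + 3}{r + 2} = \frac{3 + g}{2 + r}$)
$M{\left(I \right)} = 0$
$\left(117 + M{\left(K{\left(-2,4 \right)} \right)}\right)^{2} = \left(117 + 0\right)^{2} = 117^{2} = 13689$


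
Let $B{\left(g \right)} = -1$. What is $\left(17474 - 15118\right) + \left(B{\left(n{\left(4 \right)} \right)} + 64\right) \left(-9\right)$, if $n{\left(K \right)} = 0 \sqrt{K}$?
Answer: $1789$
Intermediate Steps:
$n{\left(K \right)} = 0$
$\left(17474 - 15118\right) + \left(B{\left(n{\left(4 \right)} \right)} + 64\right) \left(-9\right) = \left(17474 - 15118\right) + \left(-1 + 64\right) \left(-9\right) = 2356 + 63 \left(-9\right) = 2356 - 567 = 1789$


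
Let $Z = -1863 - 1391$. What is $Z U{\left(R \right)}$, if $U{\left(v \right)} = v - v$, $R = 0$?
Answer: $0$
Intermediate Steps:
$U{\left(v \right)} = 0$
$Z = -3254$ ($Z = -1863 - 1391 = -3254$)
$Z U{\left(R \right)} = \left(-3254\right) 0 = 0$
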